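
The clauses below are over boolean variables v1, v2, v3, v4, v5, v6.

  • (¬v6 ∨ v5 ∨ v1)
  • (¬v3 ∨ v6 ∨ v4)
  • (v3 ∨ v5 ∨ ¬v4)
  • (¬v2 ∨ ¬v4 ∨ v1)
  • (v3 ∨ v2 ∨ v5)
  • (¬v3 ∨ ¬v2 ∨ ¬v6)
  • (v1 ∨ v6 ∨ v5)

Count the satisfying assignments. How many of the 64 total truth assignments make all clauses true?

Split on v3, then v5.
  v3=T, v5=T: 7 of the 16 assignments to (v1,v2,v4,v6) work.
  v3=T, v5=F: remaining (v1,v2,v4,v6) ∈ {(T,F,F,T); (T,F,T,F); (T,F,T,T); (T,T,T,F)} — 4.
  v3=F, v5=T: v6 free; 7 ways for (v1,v2,v4) × 2^1 = 14.
  v3=F, v5=F: remaining (v1,v2,v4,v6) ∈ {(T,T,F,F); (T,T,F,T)} — 2.
Total: 7 + 4 + 14 + 2 = 27.

27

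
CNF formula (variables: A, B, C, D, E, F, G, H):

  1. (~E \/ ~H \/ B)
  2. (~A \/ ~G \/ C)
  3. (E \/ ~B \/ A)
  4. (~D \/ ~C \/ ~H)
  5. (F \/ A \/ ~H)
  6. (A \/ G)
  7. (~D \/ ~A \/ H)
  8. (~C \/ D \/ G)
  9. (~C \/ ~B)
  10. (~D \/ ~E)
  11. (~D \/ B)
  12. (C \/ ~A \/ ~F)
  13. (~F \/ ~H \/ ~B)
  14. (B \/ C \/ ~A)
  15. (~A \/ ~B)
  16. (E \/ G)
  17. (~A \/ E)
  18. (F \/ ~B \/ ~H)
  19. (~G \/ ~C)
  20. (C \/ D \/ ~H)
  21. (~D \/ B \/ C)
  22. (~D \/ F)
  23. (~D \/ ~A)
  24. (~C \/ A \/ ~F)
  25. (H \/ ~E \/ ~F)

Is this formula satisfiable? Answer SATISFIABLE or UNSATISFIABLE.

SATISFIABLE

Try A = False.
  then G is forced to True.
  then C is forced to False.
Branch on B: take B = False.
  then D is forced to False.
  then H is forced to False.
For the remaining variables, E = True, F = False works.
So A=0, B=0, C=0, D=0, E=1, F=0, G=1, H=0 is a satisfying assignment.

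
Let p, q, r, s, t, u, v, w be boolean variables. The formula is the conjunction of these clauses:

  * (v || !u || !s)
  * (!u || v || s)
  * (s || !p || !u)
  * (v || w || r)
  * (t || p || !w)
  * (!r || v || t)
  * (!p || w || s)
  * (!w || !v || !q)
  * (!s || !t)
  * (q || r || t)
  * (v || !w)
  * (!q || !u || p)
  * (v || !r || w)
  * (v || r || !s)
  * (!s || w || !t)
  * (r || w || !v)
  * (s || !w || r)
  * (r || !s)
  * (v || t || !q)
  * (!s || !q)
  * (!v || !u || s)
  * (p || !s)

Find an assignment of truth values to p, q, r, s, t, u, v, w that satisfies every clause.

p=0, q=0, r=1, s=0, t=1, u=0, v=1, w=0

Check each clause:
  1. (!s || v || !u) — !u is true.
  2. (!u || s || v) — !u is true.
  3. (!u || !p || s) — !u is true.
  4. (v || r || w) — r is true.
  5. (t || !w || p) — !w is true.
  6. (v || !r || t) — t is true.
  7. (s || w || !p) — !p is true.
  8. (!w || !q || !v) — !w is true.
  9. (!t || !s) — !s is true.
  10. (q || r || t) — r is true.
  11. (!w || v) — !w is true.
  12. (p || !u || !q) — !u is true.
  13. (w || !r || v) — v is true.
  14. (!s || v || r) — r is true.
  15. (!t || w || !s) — !s is true.
  16. (w || !v || r) — r is true.
  17. (s || !w || r) — !w is true.
  18. (!s || r) — r is true.
  19. (!q || t || v) — t is true.
  20. (!q || !s) — !s is true.
  21. (!u || s || !v) — !u is true.
  22. (!s || p) — !s is true.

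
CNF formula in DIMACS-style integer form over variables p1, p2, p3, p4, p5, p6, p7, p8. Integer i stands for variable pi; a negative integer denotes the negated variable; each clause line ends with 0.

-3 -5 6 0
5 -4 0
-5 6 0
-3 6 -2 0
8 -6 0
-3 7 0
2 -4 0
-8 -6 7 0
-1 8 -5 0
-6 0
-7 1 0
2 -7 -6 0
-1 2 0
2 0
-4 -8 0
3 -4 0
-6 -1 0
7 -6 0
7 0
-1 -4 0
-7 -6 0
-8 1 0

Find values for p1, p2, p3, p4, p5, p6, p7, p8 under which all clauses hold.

p1=True, p2=True, p3=False, p4=False, p5=False, p6=False, p7=True, p8=False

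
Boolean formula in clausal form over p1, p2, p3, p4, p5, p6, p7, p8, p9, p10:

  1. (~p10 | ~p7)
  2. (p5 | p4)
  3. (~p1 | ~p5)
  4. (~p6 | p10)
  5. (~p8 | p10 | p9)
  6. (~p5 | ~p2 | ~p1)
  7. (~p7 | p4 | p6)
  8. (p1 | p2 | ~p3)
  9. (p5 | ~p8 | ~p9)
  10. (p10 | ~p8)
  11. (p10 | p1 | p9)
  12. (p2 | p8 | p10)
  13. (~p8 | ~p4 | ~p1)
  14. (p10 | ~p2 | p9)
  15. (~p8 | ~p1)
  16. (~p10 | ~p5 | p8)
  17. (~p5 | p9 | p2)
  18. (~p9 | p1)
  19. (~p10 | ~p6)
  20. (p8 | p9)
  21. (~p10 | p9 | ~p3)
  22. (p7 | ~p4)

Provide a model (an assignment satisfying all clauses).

p1=F, p2=T, p3=F, p4=F, p5=T, p6=F, p7=F, p8=T, p9=F, p10=T

Pure literal: p3 appears only negated; assign p3 = False.
Branch on p1: take p1 = False.
  then p9 is forced to False.
  then p10 is forced to True.
  then p7 is forced to False.
  then p6 is forced to False.
  then p8 is forced to True.
  then p4 is forced to False.
  then p5 is forced to True.
  then p2 is forced to True.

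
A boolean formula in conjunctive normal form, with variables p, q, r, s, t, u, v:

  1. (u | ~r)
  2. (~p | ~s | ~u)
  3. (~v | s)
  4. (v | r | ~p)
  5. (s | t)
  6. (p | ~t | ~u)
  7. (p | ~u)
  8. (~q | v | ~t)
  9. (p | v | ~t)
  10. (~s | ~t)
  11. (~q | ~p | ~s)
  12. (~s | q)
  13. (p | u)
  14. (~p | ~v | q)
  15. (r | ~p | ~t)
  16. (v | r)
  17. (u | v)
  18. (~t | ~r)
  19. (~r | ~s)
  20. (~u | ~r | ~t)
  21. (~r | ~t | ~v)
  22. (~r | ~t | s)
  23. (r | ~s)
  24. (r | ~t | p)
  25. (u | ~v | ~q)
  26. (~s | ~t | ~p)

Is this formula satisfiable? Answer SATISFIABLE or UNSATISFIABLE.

UNSATISFIABLE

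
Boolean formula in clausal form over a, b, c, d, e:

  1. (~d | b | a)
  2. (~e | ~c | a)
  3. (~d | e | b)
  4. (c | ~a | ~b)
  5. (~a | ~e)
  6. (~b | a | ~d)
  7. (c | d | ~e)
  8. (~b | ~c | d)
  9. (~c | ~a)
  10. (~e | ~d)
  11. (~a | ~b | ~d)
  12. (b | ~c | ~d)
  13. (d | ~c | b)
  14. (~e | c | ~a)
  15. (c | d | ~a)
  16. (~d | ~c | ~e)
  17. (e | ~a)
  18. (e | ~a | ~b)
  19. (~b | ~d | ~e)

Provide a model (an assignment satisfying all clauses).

a=F  b=F  c=F  d=F  e=F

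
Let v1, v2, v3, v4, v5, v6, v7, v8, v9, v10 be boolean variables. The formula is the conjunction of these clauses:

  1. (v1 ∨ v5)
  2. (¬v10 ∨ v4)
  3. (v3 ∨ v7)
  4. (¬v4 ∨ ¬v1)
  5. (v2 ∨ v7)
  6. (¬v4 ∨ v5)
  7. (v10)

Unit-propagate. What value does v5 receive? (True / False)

True

(v10) is a unit clause: v10 = True.
In (v4 ∨ ¬v10), ¬v10 is now false; v4 must hold, so v4 = True.
In (¬v4 ∨ ¬v1), ¬v4 is now false; ¬v1 must hold, so v1 = False.
In (v5 ∨ v1), v1 is now false; v5 must hold, so v5 = True.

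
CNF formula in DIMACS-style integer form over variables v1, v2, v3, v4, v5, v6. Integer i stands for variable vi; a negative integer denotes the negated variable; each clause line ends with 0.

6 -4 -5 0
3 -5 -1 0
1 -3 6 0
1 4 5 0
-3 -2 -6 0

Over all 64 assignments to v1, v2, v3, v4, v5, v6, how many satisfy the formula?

Split on v1, then v3.
  v1=T, v3=T: 10 of the 16 assignments to (v2,v4,v5,v6) work.
  v1=T, v3=F: forces v5=F; v2, v4, v6 free → 2^3 = 8.
  v1=F, v3=T: remaining (v2,v4,v5,v6) ∈ {(F,F,T,T); (F,T,F,T); (F,T,T,T)} — 3.
  v1=F, v3=F: v2 free; 5 ways for (v4,v5,v6) × 2^1 = 10.
Total: 10 + 8 + 3 + 10 = 31.

31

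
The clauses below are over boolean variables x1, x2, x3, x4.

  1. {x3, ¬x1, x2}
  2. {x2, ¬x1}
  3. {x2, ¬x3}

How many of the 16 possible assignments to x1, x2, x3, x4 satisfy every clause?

Split on x2, then x1.
  x2=1, x1=1: remaining (x3,x4) ∈ {(0,0); (0,1); (1,0); (1,1)} — 4.
  x2=1, x1=0: remaining (x3,x4) ∈ {(0,0); (0,1); (1,0); (1,1)} — 4.
  x2=0, x1=1: a clause becomes empty — 0.
  x2=0, x1=0: remaining (x3,x4) ∈ {(0,0); (0,1)} — 2.
Total: 4 + 4 + 0 + 2 = 10.

10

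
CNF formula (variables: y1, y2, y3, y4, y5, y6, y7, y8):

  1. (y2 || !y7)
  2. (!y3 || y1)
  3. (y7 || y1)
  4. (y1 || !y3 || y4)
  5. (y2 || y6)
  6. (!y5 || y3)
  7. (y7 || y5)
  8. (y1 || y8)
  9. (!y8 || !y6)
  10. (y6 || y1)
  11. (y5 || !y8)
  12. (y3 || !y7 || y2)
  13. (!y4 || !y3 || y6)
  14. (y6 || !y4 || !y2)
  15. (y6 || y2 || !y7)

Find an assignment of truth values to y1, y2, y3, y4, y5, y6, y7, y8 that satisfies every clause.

y1=1  y2=0  y3=1  y4=0  y5=1  y6=1  y7=0  y8=0

Check each clause:
  1. (y2 || !y7) — !y7 is true.
  2. (y1 || !y3) — y1 is true.
  3. (y7 || y1) — y1 is true.
  4. (y1 || !y3 || y4) — y1 is true.
  5. (y6 || y2) — y6 is true.
  6. (y3 || !y5) — y3 is true.
  7. (y5 || y7) — y5 is true.
  8. (y1 || y8) — y1 is true.
  9. (!y6 || !y8) — !y8 is true.
  10. (y6 || y1) — y1 is true.
  11. (!y8 || y5) — !y8 is true.
  12. (!y7 || y2 || y3) — !y7 is true.
  13. (!y3 || !y4 || y6) — !y4 is true.
  14. (y6 || !y4 || !y2) — !y4 is true.
  15. (!y7 || y6 || y2) — !y7 is true.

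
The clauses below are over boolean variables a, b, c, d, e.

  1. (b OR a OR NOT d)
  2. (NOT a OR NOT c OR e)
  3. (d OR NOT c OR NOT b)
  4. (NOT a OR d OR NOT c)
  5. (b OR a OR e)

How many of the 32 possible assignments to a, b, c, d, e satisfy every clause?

18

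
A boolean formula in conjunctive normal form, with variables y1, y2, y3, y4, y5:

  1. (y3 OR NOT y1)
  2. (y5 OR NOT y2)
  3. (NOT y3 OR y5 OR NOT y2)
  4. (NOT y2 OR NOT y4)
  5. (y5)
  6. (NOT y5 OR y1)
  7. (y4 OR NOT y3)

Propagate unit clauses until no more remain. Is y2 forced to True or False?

False

(y5) stands alone — y5 = True.
In (y1 OR NOT y5), NOT y5 is now false; y1 must hold, so y1 = True.
From (y3 OR NOT y1) and y1 = True: y3 = True.
From (y4 OR NOT y3) and y3 = True: y4 = True.
In (NOT y4 OR NOT y2), NOT y4 is now false; NOT y2 must hold, so y2 = False.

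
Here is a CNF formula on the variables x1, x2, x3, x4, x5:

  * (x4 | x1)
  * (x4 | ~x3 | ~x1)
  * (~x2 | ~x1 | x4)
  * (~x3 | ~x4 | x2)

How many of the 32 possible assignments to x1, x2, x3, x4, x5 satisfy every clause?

14

Split on x4, then x1.
  x4=T, x1=T: x5 free; 3 ways for (x2,x3) × 2^1 = 6.
  x4=T, x1=F: x5 free; 3 ways for (x2,x3) × 2^1 = 6.
  x4=F, x1=T: remaining (x2,x3,x5) ∈ {(F,F,F); (F,F,T)} — 2.
  x4=F, x1=F: a clause becomes empty — 0.
Total: 6 + 6 + 2 + 0 = 14.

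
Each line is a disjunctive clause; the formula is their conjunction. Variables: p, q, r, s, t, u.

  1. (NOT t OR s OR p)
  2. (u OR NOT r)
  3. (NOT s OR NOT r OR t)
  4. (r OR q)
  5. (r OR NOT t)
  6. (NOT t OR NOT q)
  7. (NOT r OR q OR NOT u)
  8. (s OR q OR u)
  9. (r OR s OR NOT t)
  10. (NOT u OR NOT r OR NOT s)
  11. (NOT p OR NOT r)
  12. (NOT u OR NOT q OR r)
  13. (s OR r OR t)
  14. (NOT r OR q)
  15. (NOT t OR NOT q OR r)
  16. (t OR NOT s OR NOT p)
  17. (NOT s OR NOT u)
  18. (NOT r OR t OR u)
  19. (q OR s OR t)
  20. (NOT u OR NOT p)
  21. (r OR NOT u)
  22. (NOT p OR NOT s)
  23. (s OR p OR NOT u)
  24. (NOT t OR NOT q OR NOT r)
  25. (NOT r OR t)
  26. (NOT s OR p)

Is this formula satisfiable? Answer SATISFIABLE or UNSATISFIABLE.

UNSATISFIABLE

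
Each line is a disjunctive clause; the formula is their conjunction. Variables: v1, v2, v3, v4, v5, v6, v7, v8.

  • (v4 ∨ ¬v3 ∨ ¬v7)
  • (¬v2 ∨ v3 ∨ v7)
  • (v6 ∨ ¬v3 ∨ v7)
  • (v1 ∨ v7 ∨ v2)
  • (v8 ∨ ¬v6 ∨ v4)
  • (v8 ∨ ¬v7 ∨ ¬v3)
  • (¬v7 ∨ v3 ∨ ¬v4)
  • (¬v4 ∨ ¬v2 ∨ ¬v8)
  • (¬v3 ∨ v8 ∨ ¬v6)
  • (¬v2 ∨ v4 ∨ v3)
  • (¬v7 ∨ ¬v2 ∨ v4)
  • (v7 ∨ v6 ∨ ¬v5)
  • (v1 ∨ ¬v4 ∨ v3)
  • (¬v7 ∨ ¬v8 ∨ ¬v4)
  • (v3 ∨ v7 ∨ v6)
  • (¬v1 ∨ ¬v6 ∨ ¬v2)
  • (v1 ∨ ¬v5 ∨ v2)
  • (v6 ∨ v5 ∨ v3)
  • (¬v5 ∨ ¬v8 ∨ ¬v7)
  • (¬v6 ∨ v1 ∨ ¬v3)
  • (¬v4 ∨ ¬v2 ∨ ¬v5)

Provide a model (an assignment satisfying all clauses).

v1=T, v2=F, v3=T, v4=T, v5=F, v6=T, v7=F, v8=T

Branch on v1: take v1 = True.
Branch on v2: take v2 = False.
Try v3 = True.
The remaining clauses are satisfied by v4 = True, v5 = False, v6 = True, v7 = False, v8 = True.
Every clause has at least one true literal under this assignment.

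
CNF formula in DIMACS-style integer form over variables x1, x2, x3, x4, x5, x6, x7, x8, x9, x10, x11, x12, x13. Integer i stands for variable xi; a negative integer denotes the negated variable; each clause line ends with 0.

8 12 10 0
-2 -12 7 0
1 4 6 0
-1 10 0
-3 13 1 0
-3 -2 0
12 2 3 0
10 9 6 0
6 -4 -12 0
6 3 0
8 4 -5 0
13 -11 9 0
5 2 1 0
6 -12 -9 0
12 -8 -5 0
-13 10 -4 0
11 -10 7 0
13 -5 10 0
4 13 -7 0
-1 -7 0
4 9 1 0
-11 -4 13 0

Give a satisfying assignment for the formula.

x1=True, x2=False, x3=True, x4=True, x5=False, x6=True, x7=False, x8=False, x9=False, x10=True, x11=True, x12=False, x13=True

x6 occurs only positively in the remaining clauses — set x6 = True.
Set x1 = True and propagate.
  then x10 is forced to True.
  then x7 is forced to False.
  then x11 is forced to True.
Try x2 = False.
For the remaining variables, x3 = True, x4 = True, x5 = False, x8 = False, x9 = False, x12 = False, x13 = True works.
Every clause has at least one true literal under this assignment.
Check each clause:
  1. (x12 \/ x10 \/ x8) — x10 is true.
  2. (~x12 \/ x7 \/ ~x2) — ~x12 is true.
  3. (x6 \/ x4 \/ x1) — x1 is true.
  4. (x10 \/ ~x1) — x10 is true.
  5. (x13 \/ ~x3 \/ x1) — x13 is true.
  6. (~x2 \/ ~x3) — ~x2 is true.
  7. (x3 \/ x12 \/ x2) — x3 is true.
  8. (x10 \/ x6 \/ x9) — x10 is true.
  9. (~x12 \/ ~x4 \/ x6) — ~x12 is true.
  10. (x3 \/ x6) — x3 is true.
  11. (x8 \/ ~x5 \/ x4) — ~x5 is true.
  12. (x9 \/ x13 \/ ~x11) — x13 is true.
  13. (x5 \/ x1 \/ x2) — x1 is true.
  14. (~x12 \/ x6 \/ ~x9) — ~x12 is true.
  15. (~x5 \/ x12 \/ ~x8) — ~x8 is true.
  16. (~x4 \/ x10 \/ ~x13) — x10 is true.
  17. (~x10 \/ x7 \/ x11) — x11 is true.
  18. (x10 \/ ~x5 \/ x13) — x10 is true.
  19. (~x7 \/ x13 \/ x4) — ~x7 is true.
  20. (~x7 \/ ~x1) — ~x7 is true.
  21. (x9 \/ x1 \/ x4) — x1 is true.
  22. (~x4 \/ ~x11 \/ x13) — x13 is true.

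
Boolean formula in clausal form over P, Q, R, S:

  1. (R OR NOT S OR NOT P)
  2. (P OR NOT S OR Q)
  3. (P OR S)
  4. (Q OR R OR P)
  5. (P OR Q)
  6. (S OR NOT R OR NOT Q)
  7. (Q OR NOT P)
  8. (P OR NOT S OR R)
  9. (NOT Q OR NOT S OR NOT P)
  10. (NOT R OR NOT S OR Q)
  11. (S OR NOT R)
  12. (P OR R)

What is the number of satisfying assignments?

2

Satisfying assignments:
  P=0 Q=1 R=1 S=1
  P=1 Q=1 R=0 S=0
That's 2 in total.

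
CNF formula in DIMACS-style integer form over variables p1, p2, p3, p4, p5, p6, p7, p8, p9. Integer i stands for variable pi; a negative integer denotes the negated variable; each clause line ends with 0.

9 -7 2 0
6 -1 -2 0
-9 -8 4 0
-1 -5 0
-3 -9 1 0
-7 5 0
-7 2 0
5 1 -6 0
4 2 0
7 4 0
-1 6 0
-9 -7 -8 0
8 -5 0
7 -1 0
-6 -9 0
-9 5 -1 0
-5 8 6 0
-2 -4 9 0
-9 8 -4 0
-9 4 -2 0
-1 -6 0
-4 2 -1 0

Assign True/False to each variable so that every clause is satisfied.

p1=F, p2=F, p3=T, p4=T, p5=F, p6=F, p7=F, p8=T, p9=F

Check each clause:
  1. (p2 OR NOT p7 OR p9) — NOT p7 is true.
  2. (NOT p2 OR p6 OR NOT p1) — NOT p2 is true.
  3. (NOT p8 OR NOT p9 OR p4) — p4 is true.
  4. (NOT p5 OR NOT p1) — NOT p5 is true.
  5. (NOT p3 OR p1 OR NOT p9) — NOT p9 is true.
  6. (p5 OR NOT p7) — NOT p7 is true.
  7. (p2 OR NOT p7) — NOT p7 is true.
  8. (p1 OR NOT p6 OR p5) — NOT p6 is true.
  9. (p4 OR p2) — p4 is true.
  10. (p4 OR p7) — p4 is true.
  11. (p6 OR NOT p1) — NOT p1 is true.
  12. (NOT p8 OR NOT p7 OR NOT p9) — NOT p7 is true.
  13. (NOT p5 OR p8) — p8 is true.
  14. (NOT p1 OR p7) — NOT p1 is true.
  15. (NOT p6 OR NOT p9) — NOT p6 is true.
  16. (p5 OR NOT p9 OR NOT p1) — NOT p1 is true.
  17. (NOT p5 OR p8 OR p6) — p8 is true.
  18. (NOT p2 OR NOT p4 OR p9) — NOT p2 is true.
  19. (p8 OR NOT p4 OR NOT p9) — p8 is true.
  20. (NOT p2 OR NOT p9 OR p4) — p4 is true.
  21. (NOT p6 OR NOT p1) — NOT p6 is true.
  22. (NOT p1 OR p2 OR NOT p4) — NOT p1 is true.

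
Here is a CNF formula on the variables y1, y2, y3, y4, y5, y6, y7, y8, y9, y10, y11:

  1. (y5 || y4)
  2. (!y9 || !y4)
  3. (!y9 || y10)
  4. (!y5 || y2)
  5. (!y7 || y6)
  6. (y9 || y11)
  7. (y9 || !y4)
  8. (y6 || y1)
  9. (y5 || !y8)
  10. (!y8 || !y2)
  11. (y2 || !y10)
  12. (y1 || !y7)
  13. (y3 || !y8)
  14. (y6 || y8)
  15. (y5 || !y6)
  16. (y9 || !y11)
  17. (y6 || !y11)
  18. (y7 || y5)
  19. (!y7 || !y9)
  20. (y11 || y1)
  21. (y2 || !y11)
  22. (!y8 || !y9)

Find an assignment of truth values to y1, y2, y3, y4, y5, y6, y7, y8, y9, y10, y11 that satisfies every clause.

y3 occurs only positively in the remaining clauses — set y3 = True.
Branch on y1: take y1 = False.
  then y6 is forced to True.
  then y7 is forced to False.
  then y5 is forced to True.
  then y2 is forced to True.
  then y8 is forced to False.
  then y11 is forced to True.
  then y9 is forced to True.
  then y4 is forced to False.
  then y10 is forced to True.
Check each clause:
  1. (y5 || y4) — y5 is true.
  2. (!y9 || !y4) — !y4 is true.
  3. (!y9 || y10) — y10 is true.
  4. (y2 || !y5) — y2 is true.
  5. (!y7 || y6) — !y7 is true.
  6. (y11 || y9) — y9 is true.
  7. (!y4 || y9) — y9 is true.
  8. (y6 || y1) — y6 is true.
  9. (y5 || !y8) — !y8 is true.
  10. (!y8 || !y2) — !y8 is true.
  11. (!y10 || y2) — y2 is true.
  12. (!y7 || y1) — !y7 is true.
  13. (y3 || !y8) — !y8 is true.
  14. (y8 || y6) — y6 is true.
  15. (y5 || !y6) — y5 is true.
  16. (!y11 || y9) — y9 is true.
  17. (!y11 || y6) — y6 is true.
  18. (y7 || y5) — y5 is true.
  19. (!y9 || !y7) — !y7 is true.
  20. (y11 || y1) — y11 is true.
  21. (y2 || !y11) — y2 is true.
  22. (!y9 || !y8) — !y8 is true.

y1=F, y2=T, y3=T, y4=F, y5=T, y6=T, y7=F, y8=F, y9=T, y10=T, y11=T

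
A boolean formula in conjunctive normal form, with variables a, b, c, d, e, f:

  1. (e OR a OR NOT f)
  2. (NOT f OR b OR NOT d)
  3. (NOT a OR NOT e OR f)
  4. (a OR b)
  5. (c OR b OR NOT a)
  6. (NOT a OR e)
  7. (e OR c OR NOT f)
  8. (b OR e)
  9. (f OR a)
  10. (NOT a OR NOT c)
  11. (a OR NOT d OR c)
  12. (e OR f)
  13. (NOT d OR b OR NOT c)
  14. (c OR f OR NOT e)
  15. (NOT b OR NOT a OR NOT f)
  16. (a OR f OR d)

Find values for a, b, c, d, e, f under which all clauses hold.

a=0, b=1, c=1, d=0, e=1, f=1

Try a = False.
  then b is forced to True.
  then f is forced to True.
  then e is forced to True.
Branch on c: take c = True.
d is now unconstrained; take d = False.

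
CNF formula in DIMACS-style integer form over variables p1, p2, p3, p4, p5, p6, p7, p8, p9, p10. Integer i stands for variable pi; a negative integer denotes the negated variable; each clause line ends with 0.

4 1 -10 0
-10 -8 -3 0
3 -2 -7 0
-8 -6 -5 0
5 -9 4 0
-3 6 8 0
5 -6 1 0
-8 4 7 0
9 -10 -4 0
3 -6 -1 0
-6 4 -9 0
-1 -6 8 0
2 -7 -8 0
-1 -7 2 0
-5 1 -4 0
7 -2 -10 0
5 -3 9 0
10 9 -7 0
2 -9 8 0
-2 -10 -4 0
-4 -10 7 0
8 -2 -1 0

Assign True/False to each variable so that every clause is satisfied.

Set p1 = False and propagate.
Branch on p2: take p2 = True.
Branch on p3: take p3 = False.
  then p7 is forced to False.
  then p10 is forced to False.
For the remaining variables, p4 = True, p5 = False, p6 = False, p8 = True, p9 = False works.

p1=False, p2=True, p3=False, p4=True, p5=False, p6=False, p7=False, p8=True, p9=False, p10=False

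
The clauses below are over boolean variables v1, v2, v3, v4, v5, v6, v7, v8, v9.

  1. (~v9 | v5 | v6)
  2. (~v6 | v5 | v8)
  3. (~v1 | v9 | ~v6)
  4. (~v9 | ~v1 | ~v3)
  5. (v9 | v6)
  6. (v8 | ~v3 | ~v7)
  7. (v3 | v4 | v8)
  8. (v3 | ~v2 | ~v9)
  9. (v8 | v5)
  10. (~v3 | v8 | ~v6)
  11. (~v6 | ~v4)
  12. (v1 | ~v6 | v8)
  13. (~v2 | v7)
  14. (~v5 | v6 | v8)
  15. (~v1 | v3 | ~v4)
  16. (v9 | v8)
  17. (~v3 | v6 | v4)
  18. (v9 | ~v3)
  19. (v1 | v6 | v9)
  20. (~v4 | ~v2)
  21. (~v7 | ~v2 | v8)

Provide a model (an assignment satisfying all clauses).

v1=F  v2=F  v3=F  v4=T  v5=T  v6=F  v7=T  v8=T  v9=T

v2 occurs only negated in the remaining clauses — set v2 = False.
Pure literal: v8 appears only positively; assign v8 = True.
Branch on v1: take v1 = False.
Branch on v3: take v3 = False.
For the remaining variables, v4 = True, v5 = True, v6 = False, v7 = True, v9 = True works.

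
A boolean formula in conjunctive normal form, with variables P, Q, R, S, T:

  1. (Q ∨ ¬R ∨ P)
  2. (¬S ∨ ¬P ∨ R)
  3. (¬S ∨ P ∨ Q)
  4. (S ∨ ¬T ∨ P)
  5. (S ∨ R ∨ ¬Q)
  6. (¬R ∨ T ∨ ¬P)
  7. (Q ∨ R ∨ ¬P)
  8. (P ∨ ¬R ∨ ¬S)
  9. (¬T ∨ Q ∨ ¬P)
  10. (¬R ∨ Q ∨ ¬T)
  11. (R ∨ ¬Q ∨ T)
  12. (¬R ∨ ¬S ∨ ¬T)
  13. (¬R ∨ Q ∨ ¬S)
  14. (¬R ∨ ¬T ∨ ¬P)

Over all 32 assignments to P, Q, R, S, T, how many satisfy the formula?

The models are:
  P=F Q=F R=F S=F T=F
  P=F Q=T R=F S=T T=T
  P=F Q=T R=T S=F T=F
That's 3 in total.

3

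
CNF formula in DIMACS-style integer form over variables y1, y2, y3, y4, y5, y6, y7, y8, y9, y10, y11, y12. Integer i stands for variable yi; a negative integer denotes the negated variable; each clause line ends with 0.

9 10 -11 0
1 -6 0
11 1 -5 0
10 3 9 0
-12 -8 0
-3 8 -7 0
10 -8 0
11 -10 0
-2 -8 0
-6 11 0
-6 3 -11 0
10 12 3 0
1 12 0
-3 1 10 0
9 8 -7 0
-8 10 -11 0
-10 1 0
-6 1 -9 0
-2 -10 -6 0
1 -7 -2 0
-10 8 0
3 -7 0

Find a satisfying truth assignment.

y1 occurs only positively in the remaining clauses — set y1 = True.
y2 occurs only negated in the remaining clauses — set y2 = False.
Try y3 = True.
The remaining clauses are satisfied by y4 = True, y5 = True, y6 = False, y7 = True, y8 = True, y9 = True, y10 = True, y11 = True, y12 = False.

y1=1, y2=0, y3=1, y4=1, y5=1, y6=0, y7=1, y8=1, y9=1, y10=1, y11=1, y12=0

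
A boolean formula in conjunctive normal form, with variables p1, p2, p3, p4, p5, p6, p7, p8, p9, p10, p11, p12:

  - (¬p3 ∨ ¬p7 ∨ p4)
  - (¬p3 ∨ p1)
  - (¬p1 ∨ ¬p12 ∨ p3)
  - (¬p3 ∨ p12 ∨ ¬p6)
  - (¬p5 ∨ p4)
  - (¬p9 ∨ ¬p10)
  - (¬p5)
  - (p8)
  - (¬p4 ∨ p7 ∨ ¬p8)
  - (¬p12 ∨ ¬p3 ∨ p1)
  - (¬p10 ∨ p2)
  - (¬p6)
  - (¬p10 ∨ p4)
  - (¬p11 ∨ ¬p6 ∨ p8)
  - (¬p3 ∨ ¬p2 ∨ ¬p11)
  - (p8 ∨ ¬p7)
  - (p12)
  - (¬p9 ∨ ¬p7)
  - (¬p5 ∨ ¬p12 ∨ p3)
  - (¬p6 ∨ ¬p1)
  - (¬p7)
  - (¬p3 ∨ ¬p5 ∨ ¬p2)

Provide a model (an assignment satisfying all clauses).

The clause (¬p5) is unit: p5 must be False.
(p8) is a unit clause, so p8 = True.
The clause (¬p6) is unit: p6 must be False.
The clause (p12) is unit: p12 must be True.
Unit propagation: (¬p7) forces p7 = False.
(¬p4) is a unit clause, so p4 = False.
The clause (¬p10) is unit: p10 must be False.
Pure literal: p2 appears only negated; assign p2 = False.
p11 occurs only negated in the remaining clauses — set p11 = False.
Branch on p1: take p1 = False.
  then p3 is forced to False.
p9 is now unconstrained; take p9 = True.
Every clause has at least one true literal under this assignment.

p1=False, p2=False, p3=False, p4=False, p5=False, p6=False, p7=False, p8=True, p9=True, p10=False, p11=False, p12=True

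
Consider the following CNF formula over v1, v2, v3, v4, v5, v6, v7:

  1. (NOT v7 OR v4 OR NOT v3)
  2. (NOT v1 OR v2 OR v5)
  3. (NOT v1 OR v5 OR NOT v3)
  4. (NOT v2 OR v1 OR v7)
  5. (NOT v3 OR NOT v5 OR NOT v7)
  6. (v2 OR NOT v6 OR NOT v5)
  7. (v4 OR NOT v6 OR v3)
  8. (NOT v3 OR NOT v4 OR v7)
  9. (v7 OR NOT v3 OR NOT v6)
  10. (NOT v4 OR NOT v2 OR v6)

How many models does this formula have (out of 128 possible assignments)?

33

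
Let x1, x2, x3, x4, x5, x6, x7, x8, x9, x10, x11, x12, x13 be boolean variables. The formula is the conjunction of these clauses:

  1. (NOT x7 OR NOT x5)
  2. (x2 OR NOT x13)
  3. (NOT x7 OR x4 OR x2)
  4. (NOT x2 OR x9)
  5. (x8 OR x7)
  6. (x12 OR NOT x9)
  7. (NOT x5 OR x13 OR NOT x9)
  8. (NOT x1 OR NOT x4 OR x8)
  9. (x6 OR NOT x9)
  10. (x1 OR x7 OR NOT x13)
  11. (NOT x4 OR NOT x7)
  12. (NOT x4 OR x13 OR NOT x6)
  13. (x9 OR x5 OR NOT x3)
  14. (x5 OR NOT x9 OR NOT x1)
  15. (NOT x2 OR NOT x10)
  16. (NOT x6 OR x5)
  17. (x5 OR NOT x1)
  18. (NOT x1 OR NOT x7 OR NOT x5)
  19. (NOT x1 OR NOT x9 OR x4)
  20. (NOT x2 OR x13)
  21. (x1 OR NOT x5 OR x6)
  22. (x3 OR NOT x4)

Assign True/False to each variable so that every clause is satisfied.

x1=F  x2=F  x3=F  x4=F  x5=T  x6=T  x7=F  x8=T  x9=F  x10=T  x11=T  x12=T  x13=F

Check each clause:
  1. (NOT x7 OR NOT x5) — NOT x7 is true.
  2. (NOT x13 OR x2) — NOT x13 is true.
  3. (x4 OR NOT x7 OR x2) — NOT x7 is true.
  4. (x9 OR NOT x2) — NOT x2 is true.
  5. (x8 OR x7) — x8 is true.
  6. (NOT x9 OR x12) — x12 is true.
  7. (NOT x9 OR x13 OR NOT x5) — NOT x9 is true.
  8. (x8 OR NOT x4 OR NOT x1) — x8 is true.
  9. (NOT x9 OR x6) — x6 is true.
  10. (x1 OR NOT x13 OR x7) — NOT x13 is true.
  11. (NOT x4 OR NOT x7) — NOT x7 is true.
  12. (NOT x4 OR NOT x6 OR x13) — NOT x4 is true.
  13. (x9 OR x5 OR NOT x3) — NOT x3 is true.
  14. (x5 OR NOT x9 OR NOT x1) — x5 is true.
  15. (NOT x10 OR NOT x2) — NOT x2 is true.
  16. (NOT x6 OR x5) — x5 is true.
  17. (NOT x1 OR x5) — x5 is true.
  18. (NOT x7 OR NOT x1 OR NOT x5) — NOT x7 is true.
  19. (NOT x9 OR x4 OR NOT x1) — NOT x1 is true.
  20. (NOT x2 OR x13) — NOT x2 is true.
  21. (NOT x5 OR x1 OR x6) — x6 is true.
  22. (NOT x4 OR x3) — NOT x4 is true.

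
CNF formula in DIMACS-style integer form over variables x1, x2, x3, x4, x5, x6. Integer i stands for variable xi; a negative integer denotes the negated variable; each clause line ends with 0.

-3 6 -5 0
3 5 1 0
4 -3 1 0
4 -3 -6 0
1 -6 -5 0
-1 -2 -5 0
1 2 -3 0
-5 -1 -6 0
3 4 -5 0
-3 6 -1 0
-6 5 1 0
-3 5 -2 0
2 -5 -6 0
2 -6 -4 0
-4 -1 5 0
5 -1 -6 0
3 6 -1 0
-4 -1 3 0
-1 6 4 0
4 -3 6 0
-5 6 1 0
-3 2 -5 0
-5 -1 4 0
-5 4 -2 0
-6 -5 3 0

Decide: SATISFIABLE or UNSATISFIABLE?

UNSATISFIABLE

x5 = True:
  x6 = True:
    propagation gives x1=True; an empty clause results — contradiction.
  x6 = False:
    propagation gives x3=False, x4=True, x1=False; an empty clause results — contradiction.
x5 = False:
  x1 = True:
    propagation gives x4=False, x6=False; an empty clause results — contradiction.
  x1 = False:
    propagation gives x3=True, x4=True, x2=True; an empty clause results — contradiction.
Every branch closes, so no satisfying assignment exists.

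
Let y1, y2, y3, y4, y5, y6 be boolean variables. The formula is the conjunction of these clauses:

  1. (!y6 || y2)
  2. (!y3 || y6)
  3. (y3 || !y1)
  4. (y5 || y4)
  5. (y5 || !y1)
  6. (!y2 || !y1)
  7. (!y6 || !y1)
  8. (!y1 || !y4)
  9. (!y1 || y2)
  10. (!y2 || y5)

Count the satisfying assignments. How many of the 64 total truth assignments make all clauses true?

9

Case analysis on y1 and y2:
  y1=1, y2=1: a clause becomes empty — 0.
  y1=1, y2=0: a clause becomes empty — 0.
  y1=0, y2=1: y4 free; 3 ways for (y3,y5,y6) × 2^1 = 6.
  y1=0, y2=0: remaining (y3,y4,y5,y6) ∈ {(0,0,1,0); (0,1,0,0); (0,1,1,0)} — 3.
Total: 0 + 0 + 6 + 3 = 9.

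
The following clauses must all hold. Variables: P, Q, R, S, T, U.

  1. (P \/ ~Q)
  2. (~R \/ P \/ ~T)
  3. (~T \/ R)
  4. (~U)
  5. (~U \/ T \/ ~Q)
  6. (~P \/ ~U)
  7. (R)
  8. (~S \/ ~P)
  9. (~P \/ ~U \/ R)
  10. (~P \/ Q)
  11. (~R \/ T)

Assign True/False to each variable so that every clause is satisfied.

The clause (~U) is unit: U must be False.
(R) is a unit clause, so R = True.
Unit propagation: (T) forces T = True.
Unit propagation: (P) forces P = True.
(~S) is a unit clause, so S = False.
Unit propagation: (Q) forces Q = True.
Every clause has at least one true literal under this assignment.
Check each clause:
  1. (~Q \/ P) — P is true.
  2. (~T \/ ~R \/ P) — P is true.
  3. (~T \/ R) — R is true.
  4. (~U) — ~U is true.
  5. (T \/ ~Q \/ ~U) — ~U is true.
  6. (~P \/ ~U) — ~U is true.
  7. (R) — R is true.
  8. (~S \/ ~P) — ~S is true.
  9. (~U \/ R \/ ~P) — ~U is true.
  10. (Q \/ ~P) — Q is true.
  11. (~R \/ T) — T is true.

P=True, Q=True, R=True, S=False, T=True, U=False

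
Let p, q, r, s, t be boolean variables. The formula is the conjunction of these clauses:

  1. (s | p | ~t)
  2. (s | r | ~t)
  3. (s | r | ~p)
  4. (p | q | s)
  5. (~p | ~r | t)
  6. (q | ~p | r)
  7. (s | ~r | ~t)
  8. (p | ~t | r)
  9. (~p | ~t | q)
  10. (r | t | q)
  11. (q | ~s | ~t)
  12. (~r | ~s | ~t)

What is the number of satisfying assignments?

7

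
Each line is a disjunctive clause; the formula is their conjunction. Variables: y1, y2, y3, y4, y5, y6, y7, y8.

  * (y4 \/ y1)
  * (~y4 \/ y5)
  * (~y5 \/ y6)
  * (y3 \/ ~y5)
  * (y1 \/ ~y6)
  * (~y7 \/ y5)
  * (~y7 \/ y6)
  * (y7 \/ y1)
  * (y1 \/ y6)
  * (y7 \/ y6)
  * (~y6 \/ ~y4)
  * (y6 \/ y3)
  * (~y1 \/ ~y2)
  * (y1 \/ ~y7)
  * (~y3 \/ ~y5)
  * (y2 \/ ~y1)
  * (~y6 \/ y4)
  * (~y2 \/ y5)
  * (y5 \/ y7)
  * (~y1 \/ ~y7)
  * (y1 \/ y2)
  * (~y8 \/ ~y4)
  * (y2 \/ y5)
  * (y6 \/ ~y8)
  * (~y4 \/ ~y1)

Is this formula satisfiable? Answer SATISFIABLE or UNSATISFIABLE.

UNSATISFIABLE

y1 = True:
  propagation gives y2=False; an empty clause results — contradiction.
y1 = False:
  propagation gives y4=True, y5=True, y6=True; an empty clause results — contradiction.
Every branch closes, so no satisfying assignment exists.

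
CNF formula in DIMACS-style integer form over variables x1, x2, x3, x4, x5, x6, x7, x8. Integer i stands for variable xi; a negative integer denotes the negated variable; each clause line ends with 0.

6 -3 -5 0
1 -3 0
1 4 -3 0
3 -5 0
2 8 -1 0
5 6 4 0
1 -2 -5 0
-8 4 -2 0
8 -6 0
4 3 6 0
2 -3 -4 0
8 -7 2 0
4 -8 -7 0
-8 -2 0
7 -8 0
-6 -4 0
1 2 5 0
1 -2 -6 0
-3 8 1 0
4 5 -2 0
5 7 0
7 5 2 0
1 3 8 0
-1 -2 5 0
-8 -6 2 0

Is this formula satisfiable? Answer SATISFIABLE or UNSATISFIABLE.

Set x1 = True and propagate.
Try x2 = False.
  then x8 is forced to True.
  then x7 is forced to True.
  then x4 is forced to True.
  then x3 is forced to False.
  then x5 is forced to False.
  then x6 is forced to False.
So x1=T, x2=F, x3=F, x4=T, x5=F, x6=F, x7=T, x8=T is a satisfying assignment.

SATISFIABLE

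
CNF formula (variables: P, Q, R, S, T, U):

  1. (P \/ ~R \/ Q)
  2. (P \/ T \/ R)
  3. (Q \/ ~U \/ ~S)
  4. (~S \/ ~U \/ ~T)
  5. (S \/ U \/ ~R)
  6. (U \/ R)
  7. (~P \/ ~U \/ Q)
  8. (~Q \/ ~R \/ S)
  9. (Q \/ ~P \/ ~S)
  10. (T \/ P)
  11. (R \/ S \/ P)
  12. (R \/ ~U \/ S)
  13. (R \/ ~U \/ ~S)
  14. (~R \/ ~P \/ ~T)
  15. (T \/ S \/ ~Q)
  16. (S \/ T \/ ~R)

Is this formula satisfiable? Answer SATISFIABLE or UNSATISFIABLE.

SATISFIABLE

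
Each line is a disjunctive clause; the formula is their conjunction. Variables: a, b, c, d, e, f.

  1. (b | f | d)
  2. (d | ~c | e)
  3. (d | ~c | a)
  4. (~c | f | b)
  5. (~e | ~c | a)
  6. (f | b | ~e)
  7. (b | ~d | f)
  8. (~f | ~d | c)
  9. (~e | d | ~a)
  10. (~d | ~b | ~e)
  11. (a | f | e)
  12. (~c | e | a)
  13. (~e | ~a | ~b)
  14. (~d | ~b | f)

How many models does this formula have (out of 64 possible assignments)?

Split on d, then e.
  d=T, e=T: remaining (a,b,c,f) ∈ {(T,F,T,T)} — 1.
  d=T, e=F: remaining (a,b,c,f) ∈ {(T,F,T,T); (T,T,T,T)} — 2.
  d=F, e=T: remaining (a,b,c,f) ∈ {(F,F,F,T); (F,T,F,F); (F,T,F,T)} — 3.
  d=F, e=F: 5 of the 16 assignments to (a,b,c,f) work.
Total: 1 + 2 + 3 + 5 = 11.

11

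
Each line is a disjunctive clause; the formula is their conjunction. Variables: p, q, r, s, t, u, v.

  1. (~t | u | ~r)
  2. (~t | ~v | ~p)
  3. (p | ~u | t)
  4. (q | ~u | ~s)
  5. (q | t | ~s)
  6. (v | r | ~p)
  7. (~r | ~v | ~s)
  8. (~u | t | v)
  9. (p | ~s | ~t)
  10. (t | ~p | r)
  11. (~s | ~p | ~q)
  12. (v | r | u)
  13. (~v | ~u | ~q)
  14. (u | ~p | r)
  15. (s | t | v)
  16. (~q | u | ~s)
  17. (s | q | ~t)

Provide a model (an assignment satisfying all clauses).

p=F, q=T, r=T, s=F, t=F, u=F, v=T

Check each clause:
  1. (u | ~t | ~r) — ~t is true.
  2. (~t | ~p | ~v) — ~t is true.
  3. (p | ~u | t) — ~u is true.
  4. (q | ~u | ~s) — q is true.
  5. (t | ~s | q) — q is true.
  6. (v | r | ~p) — r is true.
  7. (~r | ~s | ~v) — ~s is true.
  8. (~u | v | t) — ~u is true.
  9. (~s | ~t | p) — ~t is true.
  10. (t | r | ~p) — r is true.
  11. (~q | ~s | ~p) — ~s is true.
  12. (v | u | r) — r is true.
  13. (~q | ~v | ~u) — ~u is true.
  14. (u | ~p | r) — r is true.
  15. (s | v | t) — v is true.
  16. (u | ~q | ~s) — ~s is true.
  17. (q | s | ~t) — q is true.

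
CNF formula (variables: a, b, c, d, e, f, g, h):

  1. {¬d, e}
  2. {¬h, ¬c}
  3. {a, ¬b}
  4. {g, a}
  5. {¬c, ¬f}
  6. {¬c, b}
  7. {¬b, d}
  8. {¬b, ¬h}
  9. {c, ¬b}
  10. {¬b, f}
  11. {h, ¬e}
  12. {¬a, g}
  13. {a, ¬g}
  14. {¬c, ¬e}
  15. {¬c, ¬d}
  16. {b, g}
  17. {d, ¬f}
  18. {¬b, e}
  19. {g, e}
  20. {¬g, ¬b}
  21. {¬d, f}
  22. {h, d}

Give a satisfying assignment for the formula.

a = True, b = False, c = False, d = False, e = True, f = False, g = True, h = True

Check each clause:
  1. {¬d, e} — ¬d is true.
  2. {¬c, ¬h} — ¬c is true.
  3. {a, ¬b} — a is true.
  4. {g, a} — a is true.
  5. {¬f, ¬c} — ¬f is true.
  6. {¬c, b} — ¬c is true.
  7. {d, ¬b} — ¬b is true.
  8. {¬h, ¬b} — ¬b is true.
  9. {¬b, c} — ¬b is true.
  10. {¬b, f} — ¬b is true.
  11. {h, ¬e} — h is true.
  12. {g, ¬a} — g is true.
  13. {a, ¬g} — a is true.
  14. {¬e, ¬c} — ¬c is true.
  15. {¬d, ¬c} — ¬d is true.
  16. {g, b} — g is true.
  17. {d, ¬f} — ¬f is true.
  18. {e, ¬b} — e is true.
  19. {e, g} — e is true.
  20. {¬g, ¬b} — ¬b is true.
  21. {f, ¬d} — ¬d is true.
  22. {d, h} — h is true.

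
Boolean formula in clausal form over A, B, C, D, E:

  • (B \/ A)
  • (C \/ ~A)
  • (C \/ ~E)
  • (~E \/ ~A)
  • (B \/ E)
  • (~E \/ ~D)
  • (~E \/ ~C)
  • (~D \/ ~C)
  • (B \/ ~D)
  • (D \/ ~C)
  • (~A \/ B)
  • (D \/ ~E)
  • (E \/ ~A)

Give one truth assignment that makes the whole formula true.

Pure literal: B appears only positively; assign B = True.
Branch on A: take A = False.
Set C = False and propagate.
  then E is forced to False.
D is now unconstrained; take D = True.

A=0  B=1  C=0  D=1  E=0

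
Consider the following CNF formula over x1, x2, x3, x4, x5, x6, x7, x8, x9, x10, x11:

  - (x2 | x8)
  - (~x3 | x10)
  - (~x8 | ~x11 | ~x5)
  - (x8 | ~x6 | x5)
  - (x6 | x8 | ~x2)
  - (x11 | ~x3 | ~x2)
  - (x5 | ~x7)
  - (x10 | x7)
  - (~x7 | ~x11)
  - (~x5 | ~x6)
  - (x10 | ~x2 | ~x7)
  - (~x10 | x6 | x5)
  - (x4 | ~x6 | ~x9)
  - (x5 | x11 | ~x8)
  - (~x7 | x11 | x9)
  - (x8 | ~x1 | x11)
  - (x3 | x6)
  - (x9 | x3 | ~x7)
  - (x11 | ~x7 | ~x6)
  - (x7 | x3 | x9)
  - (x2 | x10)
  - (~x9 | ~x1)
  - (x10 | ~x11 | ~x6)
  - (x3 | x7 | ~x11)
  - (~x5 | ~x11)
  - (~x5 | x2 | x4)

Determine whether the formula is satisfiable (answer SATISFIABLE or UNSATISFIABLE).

SATISFIABLE

x1 occurs only negated in the remaining clauses — set x1 = False.
x4 occurs only positively in the remaining clauses — set x4 = True.
Branch on x2: take x2 = False.
  then x8 is forced to True.
  then x10 is forced to True.
The remaining clauses are satisfied by x3 = True, x5 = False, x6 = True, x7 = False, x9 = False, x11 = True.
So x1=F, x2=F, x3=T, x4=T, x5=F, x6=T, x7=F, x8=T, x9=F, x10=T, x11=T is a satisfying assignment.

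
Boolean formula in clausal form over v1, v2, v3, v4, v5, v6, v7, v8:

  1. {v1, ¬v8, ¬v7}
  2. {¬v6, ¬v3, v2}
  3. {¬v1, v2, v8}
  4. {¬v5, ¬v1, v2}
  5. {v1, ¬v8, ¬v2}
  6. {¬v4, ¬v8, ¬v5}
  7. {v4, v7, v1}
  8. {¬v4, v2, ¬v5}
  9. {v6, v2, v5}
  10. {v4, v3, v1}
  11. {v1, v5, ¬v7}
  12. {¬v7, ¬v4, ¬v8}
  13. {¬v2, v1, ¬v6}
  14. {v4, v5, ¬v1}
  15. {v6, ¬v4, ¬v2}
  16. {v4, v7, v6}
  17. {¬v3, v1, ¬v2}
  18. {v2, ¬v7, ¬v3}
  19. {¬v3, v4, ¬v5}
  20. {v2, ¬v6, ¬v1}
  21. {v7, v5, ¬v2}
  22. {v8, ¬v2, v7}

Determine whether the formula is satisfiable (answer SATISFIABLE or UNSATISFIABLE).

SATISFIABLE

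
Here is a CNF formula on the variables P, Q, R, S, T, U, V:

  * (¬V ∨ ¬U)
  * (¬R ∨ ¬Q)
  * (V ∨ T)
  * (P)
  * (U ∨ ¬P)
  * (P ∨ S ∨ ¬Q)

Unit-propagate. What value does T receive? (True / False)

(P) stands alone — P = True.
(U ∨ ¬P): since P = True, the clause reduces to (U). U = True.
In (¬U ∨ ¬V), ¬U is now false; ¬V must hold, so V = False.
(T ∨ V) with V = False leaves only T, so T = True.

True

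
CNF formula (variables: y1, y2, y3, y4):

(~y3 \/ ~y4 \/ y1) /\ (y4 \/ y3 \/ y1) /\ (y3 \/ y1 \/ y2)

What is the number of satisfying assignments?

Case analysis on y1 and y3:
  y1=1, y3=1: remaining (y2,y4) ∈ {(0,0); (0,1); (1,0); (1,1)} — 4.
  y1=1, y3=0: remaining (y2,y4) ∈ {(0,0); (0,1); (1,0); (1,1)} — 4.
  y1=0, y3=1: remaining (y2,y4) ∈ {(0,0); (1,0)} — 2.
  y1=0, y3=0: remaining (y2,y4) ∈ {(1,1)} — 1.
Total: 4 + 4 + 2 + 1 = 11.

11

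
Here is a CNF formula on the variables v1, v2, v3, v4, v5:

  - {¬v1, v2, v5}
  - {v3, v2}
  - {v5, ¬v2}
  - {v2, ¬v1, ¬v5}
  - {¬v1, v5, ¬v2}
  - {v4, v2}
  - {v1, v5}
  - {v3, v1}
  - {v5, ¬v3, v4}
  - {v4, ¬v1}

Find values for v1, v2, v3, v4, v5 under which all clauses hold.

v1=F, v2=T, v3=T, v4=T, v5=T

Check each clause:
  1. {v5, ¬v1, v2} — v2 is true.
  2. {v3, v2} — v2 is true.
  3. {v5, ¬v2} — v5 is true.
  4. {¬v1, ¬v5, v2} — v2 is true.
  5. {¬v2, v5, ¬v1} — v5 is true.
  6. {v2, v4} — v2 is true.
  7. {v1, v5} — v5 is true.
  8. {v3, v1} — v3 is true.
  9. {¬v3, v4, v5} — v4 is true.
  10. {¬v1, v4} — v4 is true.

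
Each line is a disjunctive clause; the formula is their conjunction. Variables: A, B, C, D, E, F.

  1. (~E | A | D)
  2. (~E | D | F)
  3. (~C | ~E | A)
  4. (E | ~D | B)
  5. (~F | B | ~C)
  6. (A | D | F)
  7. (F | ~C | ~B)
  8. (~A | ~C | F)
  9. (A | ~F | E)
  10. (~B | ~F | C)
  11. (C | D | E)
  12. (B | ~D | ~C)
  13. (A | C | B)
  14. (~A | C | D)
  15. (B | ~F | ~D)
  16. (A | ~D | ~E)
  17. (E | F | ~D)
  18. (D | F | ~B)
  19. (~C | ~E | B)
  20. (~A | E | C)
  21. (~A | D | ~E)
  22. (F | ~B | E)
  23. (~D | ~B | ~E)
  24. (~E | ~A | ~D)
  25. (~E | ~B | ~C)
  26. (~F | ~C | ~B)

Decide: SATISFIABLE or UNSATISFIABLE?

UNSATISFIABLE

E = True:
  B = True:
    propagation gives D=False, A=True; an empty clause results — contradiction.
  B = False:
    propagation gives C=False, A=True, D=True; an empty clause results — contradiction.
E = False:
  F = True:
    propagation gives A=True, C=True, B=True; an empty clause results — contradiction.
  F = False:
    propagation gives D=False, A=True, C=False; an empty clause results — contradiction.
Every branch closes, so no satisfying assignment exists.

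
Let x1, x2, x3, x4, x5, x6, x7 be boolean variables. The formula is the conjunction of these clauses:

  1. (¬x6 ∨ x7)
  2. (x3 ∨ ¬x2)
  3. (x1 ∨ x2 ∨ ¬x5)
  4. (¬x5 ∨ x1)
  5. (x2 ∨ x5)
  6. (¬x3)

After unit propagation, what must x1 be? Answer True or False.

True

(¬x3) stands alone — x3 = False.
In (¬x2 ∨ x3), x3 is now false; ¬x2 must hold, so x2 = False.
(x2 ∨ x5): since x2 = False, the clause reduces to (x5). x5 = True.
(x1 ∨ ¬x5 ∨ x2): since x2 = False, x5 = True, the clause reduces to (x1). x1 = True.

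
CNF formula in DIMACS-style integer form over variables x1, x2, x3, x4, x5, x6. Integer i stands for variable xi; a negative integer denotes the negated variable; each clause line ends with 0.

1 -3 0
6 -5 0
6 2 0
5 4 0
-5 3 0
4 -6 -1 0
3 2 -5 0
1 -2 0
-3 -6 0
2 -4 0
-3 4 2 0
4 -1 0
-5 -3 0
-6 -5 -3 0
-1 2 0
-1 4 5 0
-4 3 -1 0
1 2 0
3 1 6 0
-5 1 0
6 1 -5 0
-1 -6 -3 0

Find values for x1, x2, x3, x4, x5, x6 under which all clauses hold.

x1 = 1, x2 = 1, x3 = 1, x4 = 1, x5 = 0, x6 = 0

Try x1 = True.
  then x4 is forced to True.
  then x2 is forced to True.
  then x3 is forced to True.
  then x6 is forced to False.
  then x5 is forced to False.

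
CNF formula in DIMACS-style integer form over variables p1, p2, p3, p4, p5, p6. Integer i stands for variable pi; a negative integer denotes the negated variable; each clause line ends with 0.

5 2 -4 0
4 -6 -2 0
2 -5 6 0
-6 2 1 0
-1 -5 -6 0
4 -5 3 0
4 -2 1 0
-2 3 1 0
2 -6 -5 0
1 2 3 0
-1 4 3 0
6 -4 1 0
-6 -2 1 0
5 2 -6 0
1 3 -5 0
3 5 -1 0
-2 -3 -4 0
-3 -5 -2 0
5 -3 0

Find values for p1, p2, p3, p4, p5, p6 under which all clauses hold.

Set p1 = True and propagate.
The remaining clauses are satisfied by p2 = True, p3 = False, p4 = True, p5 = True, p6 = False.
Every clause has at least one true literal under this assignment.

p1=True, p2=True, p3=False, p4=True, p5=True, p6=False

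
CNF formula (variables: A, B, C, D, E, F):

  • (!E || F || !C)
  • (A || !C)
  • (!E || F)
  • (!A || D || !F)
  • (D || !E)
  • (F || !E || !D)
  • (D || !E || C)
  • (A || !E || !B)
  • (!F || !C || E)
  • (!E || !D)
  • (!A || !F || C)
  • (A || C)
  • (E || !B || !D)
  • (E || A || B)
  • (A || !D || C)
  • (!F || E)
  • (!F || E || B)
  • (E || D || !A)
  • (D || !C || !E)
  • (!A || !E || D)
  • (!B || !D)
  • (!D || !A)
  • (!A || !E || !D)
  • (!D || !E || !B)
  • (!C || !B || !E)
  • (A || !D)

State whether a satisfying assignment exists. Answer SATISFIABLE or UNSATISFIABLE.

UNSATISFIABLE

E = True:
  propagation gives F=True, D=True; an empty clause results — contradiction.
E = False:
  A = True:
    propagation gives D=True; an empty clause results — contradiction.
  A = False:
    propagation gives C=False; an empty clause results — contradiction.
Every branch closes, so no satisfying assignment exists.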